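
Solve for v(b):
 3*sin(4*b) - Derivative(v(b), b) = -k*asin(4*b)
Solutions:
 v(b) = C1 + k*(b*asin(4*b) + sqrt(1 - 16*b^2)/4) - 3*cos(4*b)/4


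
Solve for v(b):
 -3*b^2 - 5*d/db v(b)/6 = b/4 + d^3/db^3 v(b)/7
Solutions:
 v(b) = C1 + C2*sin(sqrt(210)*b/6) + C3*cos(sqrt(210)*b/6) - 6*b^3/5 - 3*b^2/20 + 216*b/175


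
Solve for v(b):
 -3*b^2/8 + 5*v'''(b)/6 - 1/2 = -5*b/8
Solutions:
 v(b) = C1 + C2*b + C3*b^2 + 3*b^5/400 - b^4/32 + b^3/10


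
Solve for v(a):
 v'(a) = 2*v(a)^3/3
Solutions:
 v(a) = -sqrt(6)*sqrt(-1/(C1 + 2*a))/2
 v(a) = sqrt(6)*sqrt(-1/(C1 + 2*a))/2


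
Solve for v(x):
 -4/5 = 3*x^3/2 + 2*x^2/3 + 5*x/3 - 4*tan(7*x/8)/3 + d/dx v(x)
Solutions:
 v(x) = C1 - 3*x^4/8 - 2*x^3/9 - 5*x^2/6 - 4*x/5 - 32*log(cos(7*x/8))/21


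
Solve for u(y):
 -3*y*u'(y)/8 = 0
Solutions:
 u(y) = C1


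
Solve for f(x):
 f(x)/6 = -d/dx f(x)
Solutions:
 f(x) = C1*exp(-x/6)


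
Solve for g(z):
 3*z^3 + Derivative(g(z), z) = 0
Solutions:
 g(z) = C1 - 3*z^4/4


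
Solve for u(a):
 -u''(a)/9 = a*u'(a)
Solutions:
 u(a) = C1 + C2*erf(3*sqrt(2)*a/2)


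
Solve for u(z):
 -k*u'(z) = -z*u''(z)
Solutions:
 u(z) = C1 + z^(re(k) + 1)*(C2*sin(log(z)*Abs(im(k))) + C3*cos(log(z)*im(k)))


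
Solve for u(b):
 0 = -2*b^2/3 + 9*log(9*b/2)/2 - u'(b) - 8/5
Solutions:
 u(b) = C1 - 2*b^3/9 + 9*b*log(b)/2 - 61*b/10 - 9*b*log(2)/2 + 9*b*log(3)


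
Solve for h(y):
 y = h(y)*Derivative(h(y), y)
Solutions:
 h(y) = -sqrt(C1 + y^2)
 h(y) = sqrt(C1 + y^2)


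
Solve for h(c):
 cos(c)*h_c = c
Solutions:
 h(c) = C1 + Integral(c/cos(c), c)


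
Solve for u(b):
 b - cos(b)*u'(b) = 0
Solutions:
 u(b) = C1 + Integral(b/cos(b), b)


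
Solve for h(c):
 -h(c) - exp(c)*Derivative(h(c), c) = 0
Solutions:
 h(c) = C1*exp(exp(-c))


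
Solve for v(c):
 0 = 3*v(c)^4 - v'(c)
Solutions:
 v(c) = (-1/(C1 + 9*c))^(1/3)
 v(c) = (-1/(C1 + 3*c))^(1/3)*(-3^(2/3) - 3*3^(1/6)*I)/6
 v(c) = (-1/(C1 + 3*c))^(1/3)*(-3^(2/3) + 3*3^(1/6)*I)/6


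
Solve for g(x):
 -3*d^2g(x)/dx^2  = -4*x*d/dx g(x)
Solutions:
 g(x) = C1 + C2*erfi(sqrt(6)*x/3)


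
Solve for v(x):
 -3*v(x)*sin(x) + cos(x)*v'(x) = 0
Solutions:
 v(x) = C1/cos(x)^3


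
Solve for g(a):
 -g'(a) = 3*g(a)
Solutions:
 g(a) = C1*exp(-3*a)


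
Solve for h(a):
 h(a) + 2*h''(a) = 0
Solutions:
 h(a) = C1*sin(sqrt(2)*a/2) + C2*cos(sqrt(2)*a/2)


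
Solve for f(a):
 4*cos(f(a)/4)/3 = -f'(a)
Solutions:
 4*a/3 - 2*log(sin(f(a)/4) - 1) + 2*log(sin(f(a)/4) + 1) = C1


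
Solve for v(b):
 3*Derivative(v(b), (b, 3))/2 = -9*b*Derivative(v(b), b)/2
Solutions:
 v(b) = C1 + Integral(C2*airyai(-3^(1/3)*b) + C3*airybi(-3^(1/3)*b), b)


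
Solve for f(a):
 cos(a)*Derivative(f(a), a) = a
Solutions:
 f(a) = C1 + Integral(a/cos(a), a)


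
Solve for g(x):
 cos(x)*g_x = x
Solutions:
 g(x) = C1 + Integral(x/cos(x), x)


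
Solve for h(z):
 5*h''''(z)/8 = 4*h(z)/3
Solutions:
 h(z) = C1*exp(-2*15^(3/4)*2^(1/4)*z/15) + C2*exp(2*15^(3/4)*2^(1/4)*z/15) + C3*sin(2*15^(3/4)*2^(1/4)*z/15) + C4*cos(2*15^(3/4)*2^(1/4)*z/15)


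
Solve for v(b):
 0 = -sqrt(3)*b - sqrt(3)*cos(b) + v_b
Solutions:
 v(b) = C1 + sqrt(3)*b^2/2 + sqrt(3)*sin(b)


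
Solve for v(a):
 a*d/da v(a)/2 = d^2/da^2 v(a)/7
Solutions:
 v(a) = C1 + C2*erfi(sqrt(7)*a/2)


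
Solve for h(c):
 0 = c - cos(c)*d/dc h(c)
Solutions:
 h(c) = C1 + Integral(c/cos(c), c)


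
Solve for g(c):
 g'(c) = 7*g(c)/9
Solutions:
 g(c) = C1*exp(7*c/9)


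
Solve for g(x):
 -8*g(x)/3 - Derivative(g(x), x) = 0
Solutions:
 g(x) = C1*exp(-8*x/3)


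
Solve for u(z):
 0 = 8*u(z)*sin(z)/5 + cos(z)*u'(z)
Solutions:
 u(z) = C1*cos(z)^(8/5)


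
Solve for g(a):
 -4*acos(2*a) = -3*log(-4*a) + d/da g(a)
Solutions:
 g(a) = C1 + 3*a*log(-a) - 4*a*acos(2*a) - 3*a + 6*a*log(2) + 2*sqrt(1 - 4*a^2)


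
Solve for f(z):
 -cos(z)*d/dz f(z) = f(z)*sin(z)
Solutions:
 f(z) = C1*cos(z)


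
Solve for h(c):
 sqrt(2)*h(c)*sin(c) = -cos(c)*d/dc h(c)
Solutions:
 h(c) = C1*cos(c)^(sqrt(2))


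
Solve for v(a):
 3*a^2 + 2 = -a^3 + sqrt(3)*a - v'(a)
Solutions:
 v(a) = C1 - a^4/4 - a^3 + sqrt(3)*a^2/2 - 2*a


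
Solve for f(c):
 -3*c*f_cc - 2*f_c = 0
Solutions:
 f(c) = C1 + C2*c^(1/3)


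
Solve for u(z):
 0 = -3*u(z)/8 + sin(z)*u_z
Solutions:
 u(z) = C1*(cos(z) - 1)^(3/16)/(cos(z) + 1)^(3/16)


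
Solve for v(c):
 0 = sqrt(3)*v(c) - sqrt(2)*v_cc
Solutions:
 v(c) = C1*exp(-2^(3/4)*3^(1/4)*c/2) + C2*exp(2^(3/4)*3^(1/4)*c/2)


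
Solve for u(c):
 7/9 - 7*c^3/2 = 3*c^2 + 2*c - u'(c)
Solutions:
 u(c) = C1 + 7*c^4/8 + c^3 + c^2 - 7*c/9


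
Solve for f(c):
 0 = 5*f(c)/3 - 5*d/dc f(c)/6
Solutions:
 f(c) = C1*exp(2*c)


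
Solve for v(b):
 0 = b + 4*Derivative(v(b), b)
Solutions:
 v(b) = C1 - b^2/8


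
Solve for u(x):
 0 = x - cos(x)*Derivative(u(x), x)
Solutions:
 u(x) = C1 + Integral(x/cos(x), x)


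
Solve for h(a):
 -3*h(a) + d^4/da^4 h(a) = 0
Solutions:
 h(a) = C1*exp(-3^(1/4)*a) + C2*exp(3^(1/4)*a) + C3*sin(3^(1/4)*a) + C4*cos(3^(1/4)*a)


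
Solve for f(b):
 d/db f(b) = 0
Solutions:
 f(b) = C1


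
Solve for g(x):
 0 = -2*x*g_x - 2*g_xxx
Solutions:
 g(x) = C1 + Integral(C2*airyai(-x) + C3*airybi(-x), x)


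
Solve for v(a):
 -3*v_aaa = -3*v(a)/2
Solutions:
 v(a) = C3*exp(2^(2/3)*a/2) + (C1*sin(2^(2/3)*sqrt(3)*a/4) + C2*cos(2^(2/3)*sqrt(3)*a/4))*exp(-2^(2/3)*a/4)


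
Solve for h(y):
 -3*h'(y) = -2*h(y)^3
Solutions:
 h(y) = -sqrt(6)*sqrt(-1/(C1 + 2*y))/2
 h(y) = sqrt(6)*sqrt(-1/(C1 + 2*y))/2


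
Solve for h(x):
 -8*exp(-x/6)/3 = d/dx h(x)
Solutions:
 h(x) = C1 + 16*exp(-x/6)


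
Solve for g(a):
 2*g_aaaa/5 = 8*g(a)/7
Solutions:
 g(a) = C1*exp(-sqrt(2)*5^(1/4)*7^(3/4)*a/7) + C2*exp(sqrt(2)*5^(1/4)*7^(3/4)*a/7) + C3*sin(sqrt(2)*5^(1/4)*7^(3/4)*a/7) + C4*cos(sqrt(2)*5^(1/4)*7^(3/4)*a/7)


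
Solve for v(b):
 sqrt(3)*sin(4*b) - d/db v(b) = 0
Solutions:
 v(b) = C1 - sqrt(3)*cos(4*b)/4


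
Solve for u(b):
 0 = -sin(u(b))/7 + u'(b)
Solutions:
 -b/7 + log(cos(u(b)) - 1)/2 - log(cos(u(b)) + 1)/2 = C1


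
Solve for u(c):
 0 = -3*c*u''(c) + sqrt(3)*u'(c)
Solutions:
 u(c) = C1 + C2*c^(sqrt(3)/3 + 1)


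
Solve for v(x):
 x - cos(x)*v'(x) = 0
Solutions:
 v(x) = C1 + Integral(x/cos(x), x)


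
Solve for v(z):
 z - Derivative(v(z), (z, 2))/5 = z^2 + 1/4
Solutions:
 v(z) = C1 + C2*z - 5*z^4/12 + 5*z^3/6 - 5*z^2/8


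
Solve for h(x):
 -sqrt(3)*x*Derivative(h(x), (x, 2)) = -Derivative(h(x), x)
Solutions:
 h(x) = C1 + C2*x^(sqrt(3)/3 + 1)


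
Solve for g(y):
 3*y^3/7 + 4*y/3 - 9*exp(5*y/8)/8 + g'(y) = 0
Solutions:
 g(y) = C1 - 3*y^4/28 - 2*y^2/3 + 9*exp(5*y/8)/5


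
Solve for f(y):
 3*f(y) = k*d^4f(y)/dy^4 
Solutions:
 f(y) = C1*exp(-3^(1/4)*y*(1/k)^(1/4)) + C2*exp(3^(1/4)*y*(1/k)^(1/4)) + C3*exp(-3^(1/4)*I*y*(1/k)^(1/4)) + C4*exp(3^(1/4)*I*y*(1/k)^(1/4))


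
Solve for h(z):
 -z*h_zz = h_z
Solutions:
 h(z) = C1 + C2*log(z)


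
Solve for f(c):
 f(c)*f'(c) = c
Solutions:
 f(c) = -sqrt(C1 + c^2)
 f(c) = sqrt(C1 + c^2)


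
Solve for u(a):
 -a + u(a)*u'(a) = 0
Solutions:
 u(a) = -sqrt(C1 + a^2)
 u(a) = sqrt(C1 + a^2)


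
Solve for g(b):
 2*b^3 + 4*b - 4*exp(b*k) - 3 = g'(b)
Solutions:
 g(b) = C1 + b^4/2 + 2*b^2 - 3*b - 4*exp(b*k)/k


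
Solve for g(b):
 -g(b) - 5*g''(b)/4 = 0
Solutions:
 g(b) = C1*sin(2*sqrt(5)*b/5) + C2*cos(2*sqrt(5)*b/5)


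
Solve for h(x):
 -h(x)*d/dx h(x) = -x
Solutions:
 h(x) = -sqrt(C1 + x^2)
 h(x) = sqrt(C1 + x^2)


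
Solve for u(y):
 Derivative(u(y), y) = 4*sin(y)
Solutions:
 u(y) = C1 - 4*cos(y)


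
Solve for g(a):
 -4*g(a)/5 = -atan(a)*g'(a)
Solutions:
 g(a) = C1*exp(4*Integral(1/atan(a), a)/5)


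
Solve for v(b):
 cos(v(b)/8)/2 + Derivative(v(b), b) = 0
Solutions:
 b/2 - 4*log(sin(v(b)/8) - 1) + 4*log(sin(v(b)/8) + 1) = C1


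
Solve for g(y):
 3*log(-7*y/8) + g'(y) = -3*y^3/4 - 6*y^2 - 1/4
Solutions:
 g(y) = C1 - 3*y^4/16 - 2*y^3 - 3*y*log(-y) + y*(-3*log(7) + 11/4 + 9*log(2))


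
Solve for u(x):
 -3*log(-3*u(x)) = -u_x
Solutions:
 -Integral(1/(log(-_y) + log(3)), (_y, u(x)))/3 = C1 - x


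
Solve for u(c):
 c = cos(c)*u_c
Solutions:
 u(c) = C1 + Integral(c/cos(c), c)


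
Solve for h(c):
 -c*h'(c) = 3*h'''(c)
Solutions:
 h(c) = C1 + Integral(C2*airyai(-3^(2/3)*c/3) + C3*airybi(-3^(2/3)*c/3), c)


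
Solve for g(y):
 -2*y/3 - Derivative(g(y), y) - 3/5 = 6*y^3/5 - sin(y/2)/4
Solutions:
 g(y) = C1 - 3*y^4/10 - y^2/3 - 3*y/5 - cos(y/2)/2


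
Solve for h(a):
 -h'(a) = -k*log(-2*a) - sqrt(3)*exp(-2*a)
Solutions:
 h(a) = C1 + a*k*log(-a) + a*k*(-1 + log(2)) - sqrt(3)*exp(-2*a)/2


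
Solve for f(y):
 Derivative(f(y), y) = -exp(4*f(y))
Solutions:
 f(y) = log(-I*(1/(C1 + 4*y))^(1/4))
 f(y) = log(I*(1/(C1 + 4*y))^(1/4))
 f(y) = log(-(1/(C1 + 4*y))^(1/4))
 f(y) = log(1/(C1 + 4*y))/4


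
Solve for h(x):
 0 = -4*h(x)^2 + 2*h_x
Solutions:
 h(x) = -1/(C1 + 2*x)


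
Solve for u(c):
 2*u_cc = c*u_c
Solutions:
 u(c) = C1 + C2*erfi(c/2)


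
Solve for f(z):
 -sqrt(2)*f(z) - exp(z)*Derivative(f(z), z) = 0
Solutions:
 f(z) = C1*exp(sqrt(2)*exp(-z))


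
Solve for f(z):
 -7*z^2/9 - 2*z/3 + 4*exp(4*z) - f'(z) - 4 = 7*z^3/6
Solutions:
 f(z) = C1 - 7*z^4/24 - 7*z^3/27 - z^2/3 - 4*z + exp(4*z)


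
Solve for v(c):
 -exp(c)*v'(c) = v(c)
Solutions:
 v(c) = C1*exp(exp(-c))


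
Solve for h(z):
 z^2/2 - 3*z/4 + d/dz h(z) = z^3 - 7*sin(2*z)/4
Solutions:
 h(z) = C1 + z^4/4 - z^3/6 + 3*z^2/8 + 7*cos(2*z)/8


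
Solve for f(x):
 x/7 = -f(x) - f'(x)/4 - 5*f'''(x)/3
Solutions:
 f(x) = C1*exp(-5^(1/3)*x*(-(60 + sqrt(3605))^(1/3) + 5^(1/3)/(60 + sqrt(3605))^(1/3))/20)*sin(sqrt(3)*5^(1/3)*x*(5^(1/3)/(60 + sqrt(3605))^(1/3) + (60 + sqrt(3605))^(1/3))/20) + C2*exp(-5^(1/3)*x*(-(60 + sqrt(3605))^(1/3) + 5^(1/3)/(60 + sqrt(3605))^(1/3))/20)*cos(sqrt(3)*5^(1/3)*x*(5^(1/3)/(60 + sqrt(3605))^(1/3) + (60 + sqrt(3605))^(1/3))/20) + C3*exp(5^(1/3)*x*(-(60 + sqrt(3605))^(1/3) + 5^(1/3)/(60 + sqrt(3605))^(1/3))/10) - x/7 + 1/28


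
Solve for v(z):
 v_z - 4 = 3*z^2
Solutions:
 v(z) = C1 + z^3 + 4*z


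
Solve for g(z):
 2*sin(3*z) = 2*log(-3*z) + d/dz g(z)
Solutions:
 g(z) = C1 - 2*z*log(-z) - 2*z*log(3) + 2*z - 2*cos(3*z)/3


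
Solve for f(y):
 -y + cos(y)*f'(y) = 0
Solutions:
 f(y) = C1 + Integral(y/cos(y), y)


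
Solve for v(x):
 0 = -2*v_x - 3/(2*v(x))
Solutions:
 v(x) = -sqrt(C1 - 6*x)/2
 v(x) = sqrt(C1 - 6*x)/2


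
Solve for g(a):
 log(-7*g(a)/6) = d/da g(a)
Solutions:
 -Integral(1/(log(-_y) - log(6) + log(7)), (_y, g(a))) = C1 - a


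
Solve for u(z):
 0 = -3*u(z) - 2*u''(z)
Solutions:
 u(z) = C1*sin(sqrt(6)*z/2) + C2*cos(sqrt(6)*z/2)


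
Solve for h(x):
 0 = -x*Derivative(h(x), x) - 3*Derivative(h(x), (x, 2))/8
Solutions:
 h(x) = C1 + C2*erf(2*sqrt(3)*x/3)


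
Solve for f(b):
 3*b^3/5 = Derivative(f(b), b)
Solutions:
 f(b) = C1 + 3*b^4/20


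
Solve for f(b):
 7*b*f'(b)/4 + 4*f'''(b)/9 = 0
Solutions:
 f(b) = C1 + Integral(C2*airyai(-2^(2/3)*63^(1/3)*b/4) + C3*airybi(-2^(2/3)*63^(1/3)*b/4), b)


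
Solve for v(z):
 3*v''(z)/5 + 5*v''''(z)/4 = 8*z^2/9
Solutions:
 v(z) = C1 + C2*z + C3*sin(2*sqrt(3)*z/5) + C4*cos(2*sqrt(3)*z/5) + 10*z^4/81 - 250*z^2/81


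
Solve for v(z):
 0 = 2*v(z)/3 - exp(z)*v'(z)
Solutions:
 v(z) = C1*exp(-2*exp(-z)/3)


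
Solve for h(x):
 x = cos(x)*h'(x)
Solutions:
 h(x) = C1 + Integral(x/cos(x), x)


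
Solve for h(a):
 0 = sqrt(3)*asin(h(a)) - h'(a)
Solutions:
 Integral(1/asin(_y), (_y, h(a))) = C1 + sqrt(3)*a


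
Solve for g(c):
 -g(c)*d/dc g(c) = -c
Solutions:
 g(c) = -sqrt(C1 + c^2)
 g(c) = sqrt(C1 + c^2)


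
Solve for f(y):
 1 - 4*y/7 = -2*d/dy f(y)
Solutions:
 f(y) = C1 + y^2/7 - y/2


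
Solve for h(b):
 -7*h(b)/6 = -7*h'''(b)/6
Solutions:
 h(b) = C3*exp(b) + (C1*sin(sqrt(3)*b/2) + C2*cos(sqrt(3)*b/2))*exp(-b/2)


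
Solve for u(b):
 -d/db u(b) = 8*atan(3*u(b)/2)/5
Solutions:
 Integral(1/atan(3*_y/2), (_y, u(b))) = C1 - 8*b/5


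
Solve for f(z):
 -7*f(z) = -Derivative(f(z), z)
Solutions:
 f(z) = C1*exp(7*z)


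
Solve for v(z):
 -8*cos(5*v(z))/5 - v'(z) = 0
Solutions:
 v(z) = -asin((C1 + exp(16*z))/(C1 - exp(16*z)))/5 + pi/5
 v(z) = asin((C1 + exp(16*z))/(C1 - exp(16*z)))/5


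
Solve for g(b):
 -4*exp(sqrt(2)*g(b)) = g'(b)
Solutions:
 g(b) = sqrt(2)*(2*log(1/(C1 + 4*b)) - log(2))/4


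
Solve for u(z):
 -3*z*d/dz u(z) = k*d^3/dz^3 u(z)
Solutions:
 u(z) = C1 + Integral(C2*airyai(3^(1/3)*z*(-1/k)^(1/3)) + C3*airybi(3^(1/3)*z*(-1/k)^(1/3)), z)


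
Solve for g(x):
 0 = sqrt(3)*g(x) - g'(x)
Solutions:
 g(x) = C1*exp(sqrt(3)*x)


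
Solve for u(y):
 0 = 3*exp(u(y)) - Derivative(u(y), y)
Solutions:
 u(y) = log(-1/(C1 + 3*y))


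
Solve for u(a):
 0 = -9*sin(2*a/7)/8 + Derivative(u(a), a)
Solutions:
 u(a) = C1 - 63*cos(2*a/7)/16


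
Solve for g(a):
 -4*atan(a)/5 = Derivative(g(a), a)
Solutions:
 g(a) = C1 - 4*a*atan(a)/5 + 2*log(a^2 + 1)/5


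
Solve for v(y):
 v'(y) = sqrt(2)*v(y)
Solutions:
 v(y) = C1*exp(sqrt(2)*y)


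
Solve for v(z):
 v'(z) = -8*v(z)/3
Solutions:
 v(z) = C1*exp(-8*z/3)


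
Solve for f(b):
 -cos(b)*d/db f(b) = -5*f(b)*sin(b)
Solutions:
 f(b) = C1/cos(b)^5


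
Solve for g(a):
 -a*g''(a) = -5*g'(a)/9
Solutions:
 g(a) = C1 + C2*a^(14/9)


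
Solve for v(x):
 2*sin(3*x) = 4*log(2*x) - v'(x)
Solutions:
 v(x) = C1 + 4*x*log(x) - 4*x + 4*x*log(2) + 2*cos(3*x)/3


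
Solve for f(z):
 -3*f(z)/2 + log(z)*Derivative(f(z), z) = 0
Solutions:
 f(z) = C1*exp(3*li(z)/2)


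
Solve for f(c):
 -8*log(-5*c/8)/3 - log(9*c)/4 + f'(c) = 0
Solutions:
 f(c) = C1 + 35*c*log(c)/12 + c*(-8*log(2) - 35/12 + log(3)/2 + 8*log(5)/3 + 8*I*pi/3)


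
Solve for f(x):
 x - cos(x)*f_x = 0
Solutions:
 f(x) = C1 + Integral(x/cos(x), x)


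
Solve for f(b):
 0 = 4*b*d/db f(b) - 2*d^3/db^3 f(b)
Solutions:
 f(b) = C1 + Integral(C2*airyai(2^(1/3)*b) + C3*airybi(2^(1/3)*b), b)


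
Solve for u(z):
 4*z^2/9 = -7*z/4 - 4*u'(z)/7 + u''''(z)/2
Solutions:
 u(z) = C1 + C4*exp(2*7^(2/3)*z/7) - 7*z^3/27 - 49*z^2/32 + (C2*sin(sqrt(3)*7^(2/3)*z/7) + C3*cos(sqrt(3)*7^(2/3)*z/7))*exp(-7^(2/3)*z/7)


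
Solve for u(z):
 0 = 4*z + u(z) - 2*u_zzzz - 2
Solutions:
 u(z) = C1*exp(-2^(3/4)*z/2) + C2*exp(2^(3/4)*z/2) + C3*sin(2^(3/4)*z/2) + C4*cos(2^(3/4)*z/2) - 4*z + 2


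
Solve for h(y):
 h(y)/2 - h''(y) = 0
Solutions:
 h(y) = C1*exp(-sqrt(2)*y/2) + C2*exp(sqrt(2)*y/2)


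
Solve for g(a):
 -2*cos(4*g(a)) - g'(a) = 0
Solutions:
 g(a) = -asin((C1 + exp(16*a))/(C1 - exp(16*a)))/4 + pi/4
 g(a) = asin((C1 + exp(16*a))/(C1 - exp(16*a)))/4


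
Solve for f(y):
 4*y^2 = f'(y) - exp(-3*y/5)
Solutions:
 f(y) = C1 + 4*y^3/3 - 5*exp(-3*y/5)/3


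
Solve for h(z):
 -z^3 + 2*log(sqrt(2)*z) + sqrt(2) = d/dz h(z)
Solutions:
 h(z) = C1 - z^4/4 + 2*z*log(z) - 2*z + z*log(2) + sqrt(2)*z


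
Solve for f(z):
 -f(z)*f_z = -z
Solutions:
 f(z) = -sqrt(C1 + z^2)
 f(z) = sqrt(C1 + z^2)


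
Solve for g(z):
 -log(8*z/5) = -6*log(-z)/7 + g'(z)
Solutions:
 g(z) = C1 - z*log(z)/7 + z*(-3*log(2) + 1/7 + log(5) + 6*I*pi/7)


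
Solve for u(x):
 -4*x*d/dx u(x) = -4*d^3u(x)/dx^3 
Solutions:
 u(x) = C1 + Integral(C2*airyai(x) + C3*airybi(x), x)


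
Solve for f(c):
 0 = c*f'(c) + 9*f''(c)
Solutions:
 f(c) = C1 + C2*erf(sqrt(2)*c/6)


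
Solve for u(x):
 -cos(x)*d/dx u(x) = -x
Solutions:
 u(x) = C1 + Integral(x/cos(x), x)


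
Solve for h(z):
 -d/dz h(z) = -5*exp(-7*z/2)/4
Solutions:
 h(z) = C1 - 5*exp(-7*z/2)/14


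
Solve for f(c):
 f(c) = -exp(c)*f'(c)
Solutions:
 f(c) = C1*exp(exp(-c))


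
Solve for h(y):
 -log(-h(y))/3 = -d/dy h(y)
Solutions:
 -li(-h(y)) = C1 + y/3


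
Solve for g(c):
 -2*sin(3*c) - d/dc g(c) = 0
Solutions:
 g(c) = C1 + 2*cos(3*c)/3


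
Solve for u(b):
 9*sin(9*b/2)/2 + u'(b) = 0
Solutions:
 u(b) = C1 + cos(9*b/2)


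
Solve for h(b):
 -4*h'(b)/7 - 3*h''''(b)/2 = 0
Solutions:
 h(b) = C1 + C4*exp(-2*21^(2/3)*b/21) + (C2*sin(3^(1/6)*7^(2/3)*b/7) + C3*cos(3^(1/6)*7^(2/3)*b/7))*exp(21^(2/3)*b/21)


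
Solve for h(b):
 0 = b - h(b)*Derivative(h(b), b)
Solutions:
 h(b) = -sqrt(C1 + b^2)
 h(b) = sqrt(C1 + b^2)


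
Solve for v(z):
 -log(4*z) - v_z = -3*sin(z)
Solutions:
 v(z) = C1 - z*log(z) - 2*z*log(2) + z - 3*cos(z)


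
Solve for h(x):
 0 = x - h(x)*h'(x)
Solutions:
 h(x) = -sqrt(C1 + x^2)
 h(x) = sqrt(C1 + x^2)


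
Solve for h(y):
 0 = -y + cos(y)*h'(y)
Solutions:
 h(y) = C1 + Integral(y/cos(y), y)


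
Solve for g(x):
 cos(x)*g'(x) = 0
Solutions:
 g(x) = C1


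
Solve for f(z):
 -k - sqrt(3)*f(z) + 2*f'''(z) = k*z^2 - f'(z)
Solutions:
 f(z) = C1*exp(2^(1/3)*sqrt(3)*z*(-(9 + sqrt(83))^(1/3) + 2^(1/3)/(9 + sqrt(83))^(1/3))/12)*sin(2^(1/3)*z*(2^(1/3)/(9 + sqrt(83))^(1/3) + (9 + sqrt(83))^(1/3))/4) + C2*exp(2^(1/3)*sqrt(3)*z*(-(9 + sqrt(83))^(1/3) + 2^(1/3)/(9 + sqrt(83))^(1/3))/12)*cos(2^(1/3)*z*(2^(1/3)/(9 + sqrt(83))^(1/3) + (9 + sqrt(83))^(1/3))/4) + C3*exp(-2^(1/3)*sqrt(3)*z*(-(9 + sqrt(83))^(1/3) + 2^(1/3)/(9 + sqrt(83))^(1/3))/6) - sqrt(3)*k*z^2/3 - 2*k*z/3 - 5*sqrt(3)*k/9


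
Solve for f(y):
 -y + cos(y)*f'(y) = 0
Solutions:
 f(y) = C1 + Integral(y/cos(y), y)


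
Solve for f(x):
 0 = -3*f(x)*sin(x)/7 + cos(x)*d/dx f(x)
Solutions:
 f(x) = C1/cos(x)^(3/7)


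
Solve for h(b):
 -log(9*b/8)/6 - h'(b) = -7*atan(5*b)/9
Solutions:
 h(b) = C1 - b*log(b)/6 + 7*b*atan(5*b)/9 - b*log(3)/3 + b/6 + b*log(2)/2 - 7*log(25*b^2 + 1)/90


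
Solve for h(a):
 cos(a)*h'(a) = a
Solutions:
 h(a) = C1 + Integral(a/cos(a), a)


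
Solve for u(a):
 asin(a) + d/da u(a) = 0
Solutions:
 u(a) = C1 - a*asin(a) - sqrt(1 - a^2)


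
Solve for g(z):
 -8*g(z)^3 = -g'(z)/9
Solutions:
 g(z) = -sqrt(2)*sqrt(-1/(C1 + 72*z))/2
 g(z) = sqrt(2)*sqrt(-1/(C1 + 72*z))/2


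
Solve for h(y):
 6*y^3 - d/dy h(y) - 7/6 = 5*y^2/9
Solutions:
 h(y) = C1 + 3*y^4/2 - 5*y^3/27 - 7*y/6


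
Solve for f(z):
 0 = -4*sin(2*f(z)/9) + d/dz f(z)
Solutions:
 -4*z + 9*log(cos(2*f(z)/9) - 1)/4 - 9*log(cos(2*f(z)/9) + 1)/4 = C1


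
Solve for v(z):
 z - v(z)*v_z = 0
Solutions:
 v(z) = -sqrt(C1 + z^2)
 v(z) = sqrt(C1 + z^2)


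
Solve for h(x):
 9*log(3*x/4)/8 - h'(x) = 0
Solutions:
 h(x) = C1 + 9*x*log(x)/8 - 9*x*log(2)/4 - 9*x/8 + 9*x*log(3)/8


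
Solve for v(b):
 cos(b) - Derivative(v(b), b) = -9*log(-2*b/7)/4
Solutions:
 v(b) = C1 + 9*b*log(-b)/4 - 9*b*log(7)/4 - 9*b/4 + 9*b*log(2)/4 + sin(b)


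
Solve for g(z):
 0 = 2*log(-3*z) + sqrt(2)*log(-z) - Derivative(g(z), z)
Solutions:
 g(z) = C1 + z*(sqrt(2) + 2)*log(-z) + z*(-2 - sqrt(2) + 2*log(3))


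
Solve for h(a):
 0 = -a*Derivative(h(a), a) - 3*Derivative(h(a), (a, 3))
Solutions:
 h(a) = C1 + Integral(C2*airyai(-3^(2/3)*a/3) + C3*airybi(-3^(2/3)*a/3), a)


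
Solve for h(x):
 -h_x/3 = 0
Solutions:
 h(x) = C1


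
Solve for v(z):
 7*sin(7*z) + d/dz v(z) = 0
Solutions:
 v(z) = C1 + cos(7*z)


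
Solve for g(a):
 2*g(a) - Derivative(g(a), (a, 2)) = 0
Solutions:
 g(a) = C1*exp(-sqrt(2)*a) + C2*exp(sqrt(2)*a)


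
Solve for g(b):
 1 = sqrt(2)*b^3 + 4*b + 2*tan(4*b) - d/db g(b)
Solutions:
 g(b) = C1 + sqrt(2)*b^4/4 + 2*b^2 - b - log(cos(4*b))/2


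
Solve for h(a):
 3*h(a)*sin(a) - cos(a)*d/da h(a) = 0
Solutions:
 h(a) = C1/cos(a)^3


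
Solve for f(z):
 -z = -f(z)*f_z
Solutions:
 f(z) = -sqrt(C1 + z^2)
 f(z) = sqrt(C1 + z^2)


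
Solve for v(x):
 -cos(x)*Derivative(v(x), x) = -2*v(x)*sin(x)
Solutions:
 v(x) = C1/cos(x)^2


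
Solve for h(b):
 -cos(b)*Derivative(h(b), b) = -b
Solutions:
 h(b) = C1 + Integral(b/cos(b), b)


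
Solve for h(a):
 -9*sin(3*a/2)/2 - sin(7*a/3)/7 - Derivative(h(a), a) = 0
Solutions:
 h(a) = C1 + 3*cos(3*a/2) + 3*cos(7*a/3)/49


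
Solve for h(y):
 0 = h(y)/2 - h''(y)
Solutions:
 h(y) = C1*exp(-sqrt(2)*y/2) + C2*exp(sqrt(2)*y/2)


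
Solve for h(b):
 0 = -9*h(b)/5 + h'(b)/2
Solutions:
 h(b) = C1*exp(18*b/5)


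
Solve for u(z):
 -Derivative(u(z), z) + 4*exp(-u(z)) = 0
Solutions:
 u(z) = log(C1 + 4*z)


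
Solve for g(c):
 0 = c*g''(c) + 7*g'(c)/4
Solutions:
 g(c) = C1 + C2/c^(3/4)


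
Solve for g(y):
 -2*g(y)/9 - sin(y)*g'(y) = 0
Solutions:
 g(y) = C1*(cos(y) + 1)^(1/9)/(cos(y) - 1)^(1/9)


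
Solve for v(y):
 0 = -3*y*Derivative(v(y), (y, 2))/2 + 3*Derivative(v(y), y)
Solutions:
 v(y) = C1 + C2*y^3


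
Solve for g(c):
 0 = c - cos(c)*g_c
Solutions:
 g(c) = C1 + Integral(c/cos(c), c)


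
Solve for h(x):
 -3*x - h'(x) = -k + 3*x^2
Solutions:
 h(x) = C1 + k*x - x^3 - 3*x^2/2


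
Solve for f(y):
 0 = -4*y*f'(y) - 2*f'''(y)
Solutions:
 f(y) = C1 + Integral(C2*airyai(-2^(1/3)*y) + C3*airybi(-2^(1/3)*y), y)


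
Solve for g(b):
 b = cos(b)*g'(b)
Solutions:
 g(b) = C1 + Integral(b/cos(b), b)


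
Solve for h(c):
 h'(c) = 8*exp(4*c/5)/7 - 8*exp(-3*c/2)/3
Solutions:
 h(c) = C1 + 10*exp(4*c/5)/7 + 16*exp(-3*c/2)/9


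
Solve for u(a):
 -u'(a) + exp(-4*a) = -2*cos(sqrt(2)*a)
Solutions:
 u(a) = C1 + sqrt(2)*sin(sqrt(2)*a) - exp(-4*a)/4


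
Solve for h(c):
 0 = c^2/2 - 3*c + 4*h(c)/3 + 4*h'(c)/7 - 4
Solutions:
 h(c) = C1*exp(-7*c/3) - 3*c^2/8 + 18*c/7 + 93/49


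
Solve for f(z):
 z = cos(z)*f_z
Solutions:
 f(z) = C1 + Integral(z/cos(z), z)


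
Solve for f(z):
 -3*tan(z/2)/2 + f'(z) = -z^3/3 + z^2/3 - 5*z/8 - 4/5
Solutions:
 f(z) = C1 - z^4/12 + z^3/9 - 5*z^2/16 - 4*z/5 - 3*log(cos(z/2))


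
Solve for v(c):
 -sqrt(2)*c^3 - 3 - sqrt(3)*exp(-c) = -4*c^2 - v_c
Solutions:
 v(c) = C1 + sqrt(2)*c^4/4 - 4*c^3/3 + 3*c - sqrt(3)*exp(-c)


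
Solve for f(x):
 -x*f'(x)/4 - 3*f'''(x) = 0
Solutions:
 f(x) = C1 + Integral(C2*airyai(-18^(1/3)*x/6) + C3*airybi(-18^(1/3)*x/6), x)


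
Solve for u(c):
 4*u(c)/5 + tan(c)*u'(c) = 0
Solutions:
 u(c) = C1/sin(c)^(4/5)


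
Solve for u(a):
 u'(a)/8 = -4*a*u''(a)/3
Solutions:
 u(a) = C1 + C2*a^(29/32)


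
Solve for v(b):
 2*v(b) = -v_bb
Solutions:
 v(b) = C1*sin(sqrt(2)*b) + C2*cos(sqrt(2)*b)


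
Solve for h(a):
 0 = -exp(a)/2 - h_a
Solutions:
 h(a) = C1 - exp(a)/2


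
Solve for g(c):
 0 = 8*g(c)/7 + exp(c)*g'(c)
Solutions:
 g(c) = C1*exp(8*exp(-c)/7)


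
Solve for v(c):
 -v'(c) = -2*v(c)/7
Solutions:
 v(c) = C1*exp(2*c/7)


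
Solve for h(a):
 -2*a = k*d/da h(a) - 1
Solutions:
 h(a) = C1 - a^2/k + a/k


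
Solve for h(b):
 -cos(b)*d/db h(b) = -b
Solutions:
 h(b) = C1 + Integral(b/cos(b), b)


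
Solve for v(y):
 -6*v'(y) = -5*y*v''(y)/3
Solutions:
 v(y) = C1 + C2*y^(23/5)


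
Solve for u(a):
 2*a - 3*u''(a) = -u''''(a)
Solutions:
 u(a) = C1 + C2*a + C3*exp(-sqrt(3)*a) + C4*exp(sqrt(3)*a) + a^3/9


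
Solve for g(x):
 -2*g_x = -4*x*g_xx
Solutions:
 g(x) = C1 + C2*x^(3/2)


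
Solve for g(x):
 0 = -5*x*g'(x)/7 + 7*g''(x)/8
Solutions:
 g(x) = C1 + C2*erfi(2*sqrt(5)*x/7)


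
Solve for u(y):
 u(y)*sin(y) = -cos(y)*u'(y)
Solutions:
 u(y) = C1*cos(y)


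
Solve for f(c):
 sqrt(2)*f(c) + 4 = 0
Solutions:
 f(c) = -2*sqrt(2)


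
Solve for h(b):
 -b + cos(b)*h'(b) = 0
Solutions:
 h(b) = C1 + Integral(b/cos(b), b)


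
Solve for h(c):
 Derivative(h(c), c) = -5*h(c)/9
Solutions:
 h(c) = C1*exp(-5*c/9)


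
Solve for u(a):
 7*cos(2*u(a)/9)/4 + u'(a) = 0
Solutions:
 7*a/4 - 9*log(sin(2*u(a)/9) - 1)/4 + 9*log(sin(2*u(a)/9) + 1)/4 = C1


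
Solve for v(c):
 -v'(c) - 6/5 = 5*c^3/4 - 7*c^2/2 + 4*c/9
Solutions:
 v(c) = C1 - 5*c^4/16 + 7*c^3/6 - 2*c^2/9 - 6*c/5


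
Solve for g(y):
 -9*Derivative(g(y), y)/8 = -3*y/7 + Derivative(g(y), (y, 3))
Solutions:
 g(y) = C1 + C2*sin(3*sqrt(2)*y/4) + C3*cos(3*sqrt(2)*y/4) + 4*y^2/21


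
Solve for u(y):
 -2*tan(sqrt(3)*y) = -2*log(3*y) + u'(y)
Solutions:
 u(y) = C1 + 2*y*log(y) - 2*y + 2*y*log(3) + 2*sqrt(3)*log(cos(sqrt(3)*y))/3


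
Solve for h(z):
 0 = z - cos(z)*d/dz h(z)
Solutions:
 h(z) = C1 + Integral(z/cos(z), z)


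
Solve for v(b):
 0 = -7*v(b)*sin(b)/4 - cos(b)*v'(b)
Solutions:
 v(b) = C1*cos(b)^(7/4)


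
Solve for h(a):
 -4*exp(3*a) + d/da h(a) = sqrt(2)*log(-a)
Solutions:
 h(a) = C1 + sqrt(2)*a*log(-a) - sqrt(2)*a + 4*exp(3*a)/3


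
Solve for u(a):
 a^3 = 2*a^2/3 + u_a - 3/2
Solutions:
 u(a) = C1 + a^4/4 - 2*a^3/9 + 3*a/2


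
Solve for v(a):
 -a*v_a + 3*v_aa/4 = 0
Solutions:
 v(a) = C1 + C2*erfi(sqrt(6)*a/3)


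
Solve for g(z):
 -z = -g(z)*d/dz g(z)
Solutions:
 g(z) = -sqrt(C1 + z^2)
 g(z) = sqrt(C1 + z^2)


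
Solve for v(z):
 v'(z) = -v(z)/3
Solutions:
 v(z) = C1*exp(-z/3)


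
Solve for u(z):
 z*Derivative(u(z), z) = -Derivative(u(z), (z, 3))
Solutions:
 u(z) = C1 + Integral(C2*airyai(-z) + C3*airybi(-z), z)


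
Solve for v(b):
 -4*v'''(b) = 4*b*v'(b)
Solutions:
 v(b) = C1 + Integral(C2*airyai(-b) + C3*airybi(-b), b)


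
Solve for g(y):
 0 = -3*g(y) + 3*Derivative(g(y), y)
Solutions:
 g(y) = C1*exp(y)


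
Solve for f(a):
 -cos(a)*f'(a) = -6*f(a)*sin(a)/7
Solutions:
 f(a) = C1/cos(a)^(6/7)


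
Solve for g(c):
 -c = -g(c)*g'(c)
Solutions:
 g(c) = -sqrt(C1 + c^2)
 g(c) = sqrt(C1 + c^2)


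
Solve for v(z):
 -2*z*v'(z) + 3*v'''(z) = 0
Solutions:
 v(z) = C1 + Integral(C2*airyai(2^(1/3)*3^(2/3)*z/3) + C3*airybi(2^(1/3)*3^(2/3)*z/3), z)


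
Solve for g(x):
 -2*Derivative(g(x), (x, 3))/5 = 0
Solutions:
 g(x) = C1 + C2*x + C3*x^2


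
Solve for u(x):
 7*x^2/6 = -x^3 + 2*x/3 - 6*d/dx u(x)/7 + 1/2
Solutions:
 u(x) = C1 - 7*x^4/24 - 49*x^3/108 + 7*x^2/18 + 7*x/12


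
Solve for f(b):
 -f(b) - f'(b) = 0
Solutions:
 f(b) = C1*exp(-b)


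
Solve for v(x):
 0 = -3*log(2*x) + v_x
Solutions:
 v(x) = C1 + 3*x*log(x) - 3*x + x*log(8)


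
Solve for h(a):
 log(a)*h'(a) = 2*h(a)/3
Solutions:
 h(a) = C1*exp(2*li(a)/3)


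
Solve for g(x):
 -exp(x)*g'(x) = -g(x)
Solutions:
 g(x) = C1*exp(-exp(-x))


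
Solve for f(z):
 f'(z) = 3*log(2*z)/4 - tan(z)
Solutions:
 f(z) = C1 + 3*z*log(z)/4 - 3*z/4 + 3*z*log(2)/4 + log(cos(z))


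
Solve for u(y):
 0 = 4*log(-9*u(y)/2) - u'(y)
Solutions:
 -Integral(1/(log(-_y) - log(2) + 2*log(3)), (_y, u(y)))/4 = C1 - y


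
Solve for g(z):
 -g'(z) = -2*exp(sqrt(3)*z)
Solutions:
 g(z) = C1 + 2*sqrt(3)*exp(sqrt(3)*z)/3


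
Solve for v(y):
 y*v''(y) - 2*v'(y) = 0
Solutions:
 v(y) = C1 + C2*y^3


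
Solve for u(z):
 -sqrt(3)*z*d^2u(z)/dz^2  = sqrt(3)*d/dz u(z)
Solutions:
 u(z) = C1 + C2*log(z)


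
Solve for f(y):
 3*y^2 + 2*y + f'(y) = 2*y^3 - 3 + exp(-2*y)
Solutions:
 f(y) = C1 + y^4/2 - y^3 - y^2 - 3*y - exp(-2*y)/2


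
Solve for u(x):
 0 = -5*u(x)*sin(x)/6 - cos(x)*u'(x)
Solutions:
 u(x) = C1*cos(x)^(5/6)


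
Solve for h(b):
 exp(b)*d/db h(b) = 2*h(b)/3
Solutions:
 h(b) = C1*exp(-2*exp(-b)/3)


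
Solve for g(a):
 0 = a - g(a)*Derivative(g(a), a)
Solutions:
 g(a) = -sqrt(C1 + a^2)
 g(a) = sqrt(C1 + a^2)


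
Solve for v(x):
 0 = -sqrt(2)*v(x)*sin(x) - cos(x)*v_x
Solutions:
 v(x) = C1*cos(x)^(sqrt(2))


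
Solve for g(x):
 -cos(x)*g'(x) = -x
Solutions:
 g(x) = C1 + Integral(x/cos(x), x)


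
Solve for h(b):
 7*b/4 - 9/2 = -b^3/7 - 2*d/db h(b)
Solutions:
 h(b) = C1 - b^4/56 - 7*b^2/16 + 9*b/4


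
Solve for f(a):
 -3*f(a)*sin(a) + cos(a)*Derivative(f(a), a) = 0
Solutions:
 f(a) = C1/cos(a)^3


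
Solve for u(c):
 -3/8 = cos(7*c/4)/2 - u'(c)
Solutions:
 u(c) = C1 + 3*c/8 + 2*sin(7*c/4)/7


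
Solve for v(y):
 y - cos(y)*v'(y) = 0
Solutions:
 v(y) = C1 + Integral(y/cos(y), y)


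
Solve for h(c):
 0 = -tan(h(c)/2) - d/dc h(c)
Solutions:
 h(c) = -2*asin(C1*exp(-c/2)) + 2*pi
 h(c) = 2*asin(C1*exp(-c/2))


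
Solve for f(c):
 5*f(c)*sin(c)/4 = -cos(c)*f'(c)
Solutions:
 f(c) = C1*cos(c)^(5/4)


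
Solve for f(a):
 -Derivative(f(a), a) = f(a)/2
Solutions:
 f(a) = C1*exp(-a/2)


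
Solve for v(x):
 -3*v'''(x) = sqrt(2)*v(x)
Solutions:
 v(x) = C3*exp(-2^(1/6)*3^(2/3)*x/3) + (C1*sin(6^(1/6)*x/2) + C2*cos(6^(1/6)*x/2))*exp(2^(1/6)*3^(2/3)*x/6)


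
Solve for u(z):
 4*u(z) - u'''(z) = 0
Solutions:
 u(z) = C3*exp(2^(2/3)*z) + (C1*sin(2^(2/3)*sqrt(3)*z/2) + C2*cos(2^(2/3)*sqrt(3)*z/2))*exp(-2^(2/3)*z/2)


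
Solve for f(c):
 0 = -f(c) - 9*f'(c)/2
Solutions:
 f(c) = C1*exp(-2*c/9)


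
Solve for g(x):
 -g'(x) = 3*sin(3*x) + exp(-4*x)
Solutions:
 g(x) = C1 + cos(3*x) + exp(-4*x)/4


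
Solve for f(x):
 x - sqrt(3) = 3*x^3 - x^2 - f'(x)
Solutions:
 f(x) = C1 + 3*x^4/4 - x^3/3 - x^2/2 + sqrt(3)*x


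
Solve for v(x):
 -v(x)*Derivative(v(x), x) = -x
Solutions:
 v(x) = -sqrt(C1 + x^2)
 v(x) = sqrt(C1 + x^2)


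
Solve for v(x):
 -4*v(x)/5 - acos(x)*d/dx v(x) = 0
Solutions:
 v(x) = C1*exp(-4*Integral(1/acos(x), x)/5)


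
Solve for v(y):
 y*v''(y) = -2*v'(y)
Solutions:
 v(y) = C1 + C2/y


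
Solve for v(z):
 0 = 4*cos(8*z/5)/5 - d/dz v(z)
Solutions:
 v(z) = C1 + sin(8*z/5)/2


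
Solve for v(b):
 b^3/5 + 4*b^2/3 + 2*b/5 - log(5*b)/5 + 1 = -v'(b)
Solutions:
 v(b) = C1 - b^4/20 - 4*b^3/9 - b^2/5 + b*log(b)/5 - 6*b/5 + b*log(5)/5


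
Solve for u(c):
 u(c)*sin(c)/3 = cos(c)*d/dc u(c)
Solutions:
 u(c) = C1/cos(c)^(1/3)


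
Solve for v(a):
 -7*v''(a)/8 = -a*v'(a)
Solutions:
 v(a) = C1 + C2*erfi(2*sqrt(7)*a/7)


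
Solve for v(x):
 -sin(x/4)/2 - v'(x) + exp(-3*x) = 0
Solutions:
 v(x) = C1 + 2*cos(x/4) - exp(-3*x)/3


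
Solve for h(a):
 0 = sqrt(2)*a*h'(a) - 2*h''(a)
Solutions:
 h(a) = C1 + C2*erfi(2^(1/4)*a/2)


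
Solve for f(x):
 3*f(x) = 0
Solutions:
 f(x) = 0


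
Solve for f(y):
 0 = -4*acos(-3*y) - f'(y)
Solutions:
 f(y) = C1 - 4*y*acos(-3*y) - 4*sqrt(1 - 9*y^2)/3


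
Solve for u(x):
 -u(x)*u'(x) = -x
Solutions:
 u(x) = -sqrt(C1 + x^2)
 u(x) = sqrt(C1 + x^2)


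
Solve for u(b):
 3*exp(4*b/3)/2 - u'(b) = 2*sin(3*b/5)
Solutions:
 u(b) = C1 + 9*exp(4*b/3)/8 + 10*cos(3*b/5)/3


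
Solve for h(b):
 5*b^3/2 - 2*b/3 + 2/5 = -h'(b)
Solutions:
 h(b) = C1 - 5*b^4/8 + b^2/3 - 2*b/5


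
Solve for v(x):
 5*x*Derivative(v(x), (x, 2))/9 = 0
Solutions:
 v(x) = C1 + C2*x


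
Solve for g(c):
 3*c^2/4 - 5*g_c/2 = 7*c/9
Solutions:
 g(c) = C1 + c^3/10 - 7*c^2/45


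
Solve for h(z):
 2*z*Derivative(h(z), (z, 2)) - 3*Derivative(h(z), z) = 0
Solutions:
 h(z) = C1 + C2*z^(5/2)


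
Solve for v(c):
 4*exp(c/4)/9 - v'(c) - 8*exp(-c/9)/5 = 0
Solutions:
 v(c) = C1 + 16*exp(c/4)/9 + 72*exp(-c/9)/5


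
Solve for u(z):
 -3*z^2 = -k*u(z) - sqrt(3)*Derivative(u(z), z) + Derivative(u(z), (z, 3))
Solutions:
 u(z) = C1*exp(-z*(6^(2/3)*(-3*k + sqrt(9*k^2 - 4*sqrt(3)))^(1/3) + 2*2^(1/3)*3^(5/6)/(-3*k + sqrt(9*k^2 - 4*sqrt(3)))^(1/3))/6) + C2*exp(z*(6^(2/3)*(-3*k + sqrt(9*k^2 - 4*sqrt(3)))^(1/3)/12 - 2^(2/3)*3^(1/6)*I*(-3*k + sqrt(9*k^2 - 4*sqrt(3)))^(1/3)/4 - 4*sqrt(3)/((-6^(2/3) + 3*2^(2/3)*3^(1/6)*I)*(-3*k + sqrt(9*k^2 - 4*sqrt(3)))^(1/3)))) + C3*exp(z*(6^(2/3)*(-3*k + sqrt(9*k^2 - 4*sqrt(3)))^(1/3)/12 + 2^(2/3)*3^(1/6)*I*(-3*k + sqrt(9*k^2 - 4*sqrt(3)))^(1/3)/4 + 4*sqrt(3)/((6^(2/3) + 3*2^(2/3)*3^(1/6)*I)*(-3*k + sqrt(9*k^2 - 4*sqrt(3)))^(1/3)))) + 3*z^2/k - 6*sqrt(3)*z/k^2 + 18/k^3


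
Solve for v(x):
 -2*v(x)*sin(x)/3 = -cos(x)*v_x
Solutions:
 v(x) = C1/cos(x)^(2/3)


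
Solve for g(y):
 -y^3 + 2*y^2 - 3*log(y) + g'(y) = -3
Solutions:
 g(y) = C1 + y^4/4 - 2*y^3/3 + 3*y*log(y) - 6*y


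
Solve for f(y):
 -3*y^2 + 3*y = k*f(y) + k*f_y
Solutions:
 f(y) = C1*exp(-y) - 3*y^2/k + 9*y/k - 9/k


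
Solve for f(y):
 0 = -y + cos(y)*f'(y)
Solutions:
 f(y) = C1 + Integral(y/cos(y), y)


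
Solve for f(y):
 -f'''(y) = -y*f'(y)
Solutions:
 f(y) = C1 + Integral(C2*airyai(y) + C3*airybi(y), y)


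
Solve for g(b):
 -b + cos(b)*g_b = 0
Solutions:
 g(b) = C1 + Integral(b/cos(b), b)


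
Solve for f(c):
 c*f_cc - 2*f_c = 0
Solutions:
 f(c) = C1 + C2*c^3


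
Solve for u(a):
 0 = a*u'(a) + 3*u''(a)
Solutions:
 u(a) = C1 + C2*erf(sqrt(6)*a/6)


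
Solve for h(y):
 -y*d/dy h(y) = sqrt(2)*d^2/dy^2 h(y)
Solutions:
 h(y) = C1 + C2*erf(2^(1/4)*y/2)


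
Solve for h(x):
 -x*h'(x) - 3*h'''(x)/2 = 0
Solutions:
 h(x) = C1 + Integral(C2*airyai(-2^(1/3)*3^(2/3)*x/3) + C3*airybi(-2^(1/3)*3^(2/3)*x/3), x)


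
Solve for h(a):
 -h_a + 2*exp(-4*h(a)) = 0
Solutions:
 h(a) = log(-I*(C1 + 8*a)^(1/4))
 h(a) = log(I*(C1 + 8*a)^(1/4))
 h(a) = log(-(C1 + 8*a)^(1/4))
 h(a) = log(C1 + 8*a)/4


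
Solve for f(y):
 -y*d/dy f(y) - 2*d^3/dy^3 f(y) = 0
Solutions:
 f(y) = C1 + Integral(C2*airyai(-2^(2/3)*y/2) + C3*airybi(-2^(2/3)*y/2), y)


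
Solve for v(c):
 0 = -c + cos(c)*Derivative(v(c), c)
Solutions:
 v(c) = C1 + Integral(c/cos(c), c)


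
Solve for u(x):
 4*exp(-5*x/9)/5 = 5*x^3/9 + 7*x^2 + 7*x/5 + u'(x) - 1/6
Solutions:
 u(x) = C1 - 5*x^4/36 - 7*x^3/3 - 7*x^2/10 + x/6 - 36*exp(-5*x/9)/25


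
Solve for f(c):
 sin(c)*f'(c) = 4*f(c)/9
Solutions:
 f(c) = C1*(cos(c) - 1)^(2/9)/(cos(c) + 1)^(2/9)


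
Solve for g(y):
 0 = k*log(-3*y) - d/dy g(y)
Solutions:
 g(y) = C1 + k*y*log(-y) + k*y*(-1 + log(3))


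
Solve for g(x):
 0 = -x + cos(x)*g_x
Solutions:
 g(x) = C1 + Integral(x/cos(x), x)


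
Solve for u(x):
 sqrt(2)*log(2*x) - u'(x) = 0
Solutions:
 u(x) = C1 + sqrt(2)*x*log(x) - sqrt(2)*x + sqrt(2)*x*log(2)


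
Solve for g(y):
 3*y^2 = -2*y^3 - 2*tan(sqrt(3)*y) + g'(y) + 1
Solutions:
 g(y) = C1 + y^4/2 + y^3 - y - 2*sqrt(3)*log(cos(sqrt(3)*y))/3


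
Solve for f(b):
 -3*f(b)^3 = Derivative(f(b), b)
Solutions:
 f(b) = -sqrt(2)*sqrt(-1/(C1 - 3*b))/2
 f(b) = sqrt(2)*sqrt(-1/(C1 - 3*b))/2


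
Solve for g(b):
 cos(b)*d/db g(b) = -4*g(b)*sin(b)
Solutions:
 g(b) = C1*cos(b)^4


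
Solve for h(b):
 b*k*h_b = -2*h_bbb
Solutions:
 h(b) = C1 + Integral(C2*airyai(2^(2/3)*b*(-k)^(1/3)/2) + C3*airybi(2^(2/3)*b*(-k)^(1/3)/2), b)


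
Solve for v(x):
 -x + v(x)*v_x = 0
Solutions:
 v(x) = -sqrt(C1 + x^2)
 v(x) = sqrt(C1 + x^2)


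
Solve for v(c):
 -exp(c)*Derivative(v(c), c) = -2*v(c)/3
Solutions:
 v(c) = C1*exp(-2*exp(-c)/3)


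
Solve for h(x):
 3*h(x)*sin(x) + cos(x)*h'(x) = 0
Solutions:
 h(x) = C1*cos(x)^3


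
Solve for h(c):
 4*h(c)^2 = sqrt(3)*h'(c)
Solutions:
 h(c) = -3/(C1 + 4*sqrt(3)*c)


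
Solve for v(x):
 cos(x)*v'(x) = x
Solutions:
 v(x) = C1 + Integral(x/cos(x), x)


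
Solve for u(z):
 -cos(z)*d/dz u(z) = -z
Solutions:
 u(z) = C1 + Integral(z/cos(z), z)


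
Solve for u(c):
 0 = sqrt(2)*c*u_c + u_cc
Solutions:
 u(c) = C1 + C2*erf(2^(3/4)*c/2)


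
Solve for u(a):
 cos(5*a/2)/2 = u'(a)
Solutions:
 u(a) = C1 + sin(5*a/2)/5


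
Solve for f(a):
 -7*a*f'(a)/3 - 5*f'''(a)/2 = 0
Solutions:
 f(a) = C1 + Integral(C2*airyai(-14^(1/3)*15^(2/3)*a/15) + C3*airybi(-14^(1/3)*15^(2/3)*a/15), a)


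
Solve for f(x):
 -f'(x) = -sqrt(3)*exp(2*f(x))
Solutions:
 f(x) = log(-sqrt(-1/(C1 + sqrt(3)*x))) - log(2)/2
 f(x) = log(-1/(C1 + sqrt(3)*x))/2 - log(2)/2


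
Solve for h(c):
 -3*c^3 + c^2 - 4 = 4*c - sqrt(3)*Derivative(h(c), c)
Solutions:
 h(c) = C1 + sqrt(3)*c^4/4 - sqrt(3)*c^3/9 + 2*sqrt(3)*c^2/3 + 4*sqrt(3)*c/3


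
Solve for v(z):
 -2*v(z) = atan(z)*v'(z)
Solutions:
 v(z) = C1*exp(-2*Integral(1/atan(z), z))


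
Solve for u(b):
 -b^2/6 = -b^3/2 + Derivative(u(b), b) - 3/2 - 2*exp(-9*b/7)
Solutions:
 u(b) = C1 + b^4/8 - b^3/18 + 3*b/2 - 14*exp(-9*b/7)/9


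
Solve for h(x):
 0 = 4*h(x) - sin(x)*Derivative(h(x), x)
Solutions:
 h(x) = C1*(cos(x)^2 - 2*cos(x) + 1)/(cos(x)^2 + 2*cos(x) + 1)


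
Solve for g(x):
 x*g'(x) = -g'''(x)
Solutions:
 g(x) = C1 + Integral(C2*airyai(-x) + C3*airybi(-x), x)


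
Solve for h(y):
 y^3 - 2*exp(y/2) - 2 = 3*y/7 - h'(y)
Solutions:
 h(y) = C1 - y^4/4 + 3*y^2/14 + 2*y + 4*exp(y/2)


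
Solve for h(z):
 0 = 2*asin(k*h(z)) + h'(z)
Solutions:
 Integral(1/asin(_y*k), (_y, h(z))) = C1 - 2*z


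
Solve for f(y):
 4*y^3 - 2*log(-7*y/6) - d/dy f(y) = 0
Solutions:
 f(y) = C1 + y^4 - 2*y*log(-y) + 2*y*(-log(7) + 1 + log(6))


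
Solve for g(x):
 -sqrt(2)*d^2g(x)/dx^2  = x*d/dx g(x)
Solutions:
 g(x) = C1 + C2*erf(2^(1/4)*x/2)


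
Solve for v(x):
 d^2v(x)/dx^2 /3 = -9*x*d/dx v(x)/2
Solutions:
 v(x) = C1 + C2*erf(3*sqrt(3)*x/2)


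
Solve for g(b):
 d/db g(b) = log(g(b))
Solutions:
 li(g(b)) = C1 + b


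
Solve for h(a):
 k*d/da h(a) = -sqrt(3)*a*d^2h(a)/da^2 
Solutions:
 h(a) = C1 + a^(-sqrt(3)*re(k)/3 + 1)*(C2*sin(sqrt(3)*log(a)*Abs(im(k))/3) + C3*cos(sqrt(3)*log(a)*im(k)/3))


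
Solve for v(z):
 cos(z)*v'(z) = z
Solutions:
 v(z) = C1 + Integral(z/cos(z), z)


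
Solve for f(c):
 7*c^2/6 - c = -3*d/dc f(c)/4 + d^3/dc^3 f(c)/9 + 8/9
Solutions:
 f(c) = C1 + C2*exp(-3*sqrt(3)*c/2) + C3*exp(3*sqrt(3)*c/2) - 14*c^3/27 + 2*c^2/3 + 176*c/243


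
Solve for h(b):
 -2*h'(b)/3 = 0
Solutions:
 h(b) = C1


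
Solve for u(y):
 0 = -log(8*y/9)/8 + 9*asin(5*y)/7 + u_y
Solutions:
 u(y) = C1 + y*log(y)/8 - 9*y*asin(5*y)/7 - y*log(3)/4 - y/8 + 3*y*log(2)/8 - 9*sqrt(1 - 25*y^2)/35


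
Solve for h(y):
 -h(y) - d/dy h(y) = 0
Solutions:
 h(y) = C1*exp(-y)


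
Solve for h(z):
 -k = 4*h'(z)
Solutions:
 h(z) = C1 - k*z/4


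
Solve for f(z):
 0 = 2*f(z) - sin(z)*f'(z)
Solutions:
 f(z) = C1*(cos(z) - 1)/(cos(z) + 1)


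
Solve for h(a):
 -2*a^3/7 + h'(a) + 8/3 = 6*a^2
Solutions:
 h(a) = C1 + a^4/14 + 2*a^3 - 8*a/3


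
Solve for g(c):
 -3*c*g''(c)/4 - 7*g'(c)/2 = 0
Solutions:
 g(c) = C1 + C2/c^(11/3)


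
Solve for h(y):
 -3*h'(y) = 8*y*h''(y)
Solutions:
 h(y) = C1 + C2*y^(5/8)


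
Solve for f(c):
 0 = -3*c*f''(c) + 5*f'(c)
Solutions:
 f(c) = C1 + C2*c^(8/3)


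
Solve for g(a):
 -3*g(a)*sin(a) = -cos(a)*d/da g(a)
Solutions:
 g(a) = C1/cos(a)^3


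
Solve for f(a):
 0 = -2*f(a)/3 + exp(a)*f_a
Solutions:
 f(a) = C1*exp(-2*exp(-a)/3)


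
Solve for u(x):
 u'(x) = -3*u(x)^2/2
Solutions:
 u(x) = 2/(C1 + 3*x)


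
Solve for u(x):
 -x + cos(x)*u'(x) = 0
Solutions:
 u(x) = C1 + Integral(x/cos(x), x)


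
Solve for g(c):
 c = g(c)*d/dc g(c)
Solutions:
 g(c) = -sqrt(C1 + c^2)
 g(c) = sqrt(C1 + c^2)


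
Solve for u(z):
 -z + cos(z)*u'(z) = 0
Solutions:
 u(z) = C1 + Integral(z/cos(z), z)


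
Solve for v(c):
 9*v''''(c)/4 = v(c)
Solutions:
 v(c) = C1*exp(-sqrt(6)*c/3) + C2*exp(sqrt(6)*c/3) + C3*sin(sqrt(6)*c/3) + C4*cos(sqrt(6)*c/3)


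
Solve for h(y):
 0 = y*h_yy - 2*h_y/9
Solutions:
 h(y) = C1 + C2*y^(11/9)


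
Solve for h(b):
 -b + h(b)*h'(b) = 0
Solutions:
 h(b) = -sqrt(C1 + b^2)
 h(b) = sqrt(C1 + b^2)


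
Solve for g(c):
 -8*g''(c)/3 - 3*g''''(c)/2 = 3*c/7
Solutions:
 g(c) = C1 + C2*c + C3*sin(4*c/3) + C4*cos(4*c/3) - 3*c^3/112


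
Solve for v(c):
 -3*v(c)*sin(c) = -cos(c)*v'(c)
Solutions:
 v(c) = C1/cos(c)^3


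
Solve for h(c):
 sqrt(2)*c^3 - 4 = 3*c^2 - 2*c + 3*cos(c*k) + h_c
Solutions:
 h(c) = C1 + sqrt(2)*c^4/4 - c^3 + c^2 - 4*c - 3*sin(c*k)/k
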